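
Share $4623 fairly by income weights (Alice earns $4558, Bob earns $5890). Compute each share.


Total income = 4558 + 5890 = $10448
Alice: $4623 × 4558/10448 = $2016.81
Bob: $4623 × 5890/10448 = $2606.19
= Alice: $2016.81, Bob: $2606.19

Alice: $2016.81, Bob: $2606.19


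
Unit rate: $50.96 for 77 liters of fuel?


Unit rate = total / quantity
= 50.96 / 77
= $0.66 per unit

$0.66 per unit


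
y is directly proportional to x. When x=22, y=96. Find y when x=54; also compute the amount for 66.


Direct proportion: y/x = constant
k = 96/22 ≈ 4.3636
y at x=54: k × 54 = 96 × 54 / 22 = 5184/22 ≈ 235.64
y at x=66: k × 66 = 96 × 66 / 22 = 6336/22 = 288.00
= 235.64 and 288.00

235.64 and 288.00


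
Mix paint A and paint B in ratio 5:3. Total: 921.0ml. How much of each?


Total parts = 5 + 3 = 8
paint A: 921.0 × 5/8 = 575.6ml
paint B: 921.0 × 3/8 = 345.4ml
= 575.6ml and 345.4ml

575.6ml and 345.4ml


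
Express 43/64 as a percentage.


Percentage = (part / whole) × 100
= (43 / 64) × 100
≈ 67.19%

67.19%


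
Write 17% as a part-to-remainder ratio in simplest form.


17% means 17 parts out of 100; remainder = 83
Part : remainder = 17:83
GCD = 1
= 17:83

17:83


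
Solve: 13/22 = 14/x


Cross multiply: 13 × x = 22 × 14
13x = 308
x = 308 / 13
= 23.69

23.69


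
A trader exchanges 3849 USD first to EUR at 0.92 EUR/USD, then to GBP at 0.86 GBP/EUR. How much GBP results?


Step 1: 3849 USD × 0.92 = 3541.08 EUR
Step 2: 3541.08 EUR × 0.86 = 3045.33 GBP
Implied rate USD→GBP = 0.92 × 0.86 = 0.7912
= 3045.33 GBP

3045.33 GBP


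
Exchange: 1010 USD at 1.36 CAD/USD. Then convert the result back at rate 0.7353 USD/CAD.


Amount × rate = 1010 × 1.36 = 1373.60 CAD
Round-trip: 1373.60 × 0.7353 = 1010.01 USD
= 1373.60 CAD, then 1010.01 USD

1373.60 CAD, then 1010.01 USD


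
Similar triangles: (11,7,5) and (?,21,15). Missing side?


Scale factor = 21/7 = 3
Missing side = 11 × 3
= 33.0

33.0


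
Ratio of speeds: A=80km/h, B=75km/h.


Ratio = 80:75
GCD = 5
Simplified = 16:15
Time ratio (same distance) = 15:16
Speed ratio = 16:15

16:15


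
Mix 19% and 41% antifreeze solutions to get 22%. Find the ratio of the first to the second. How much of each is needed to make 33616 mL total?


Let x parts of 19% mix with y parts of 41%.
19x + 41y = 22(x + y)
19x + 41y = 22x + 22y
x(19 - 22) = y(22 - 41)
x/y = (41 - 22)/(22 - 19) = 19/3
Simplify: 19:3
Total parts = 22; one part = 33616/22 = 1528.00 mL
19% solution: 19×1528.00 = 29032.00 mL
41% solution: 3×1528.00 = 4584.00 mL
= ratio 19:3; 29032.00 mL and 4584.00 mL

ratio 19:3; 29032.00 mL and 4584.00 mL


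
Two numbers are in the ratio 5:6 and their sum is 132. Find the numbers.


Let A = 5k, B = 6k.
5k + 6k = 132
11k = 132 → k = 132/11 = 12
A = 5×12 = 60, B = 6×12 = 72
= A = 60, B = 72

A = 60, B = 72


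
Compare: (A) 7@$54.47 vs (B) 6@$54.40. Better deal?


Deal A: $54.47/7 = $7.7814/unit
Deal B: $54.40/6 = $9.0667/unit
A is cheaper per unit
= Deal A

Deal A


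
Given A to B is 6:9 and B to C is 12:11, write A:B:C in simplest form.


Match B: multiply A:B by 12 → 72:108
Multiply B:C by 9 → 108:99
Combined: 72:108:99
GCD = 9
= 8:12:11

8:12:11


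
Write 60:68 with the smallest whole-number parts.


GCD(60, 68) = 4
60/4 : 68/4
= 15:17

15:17


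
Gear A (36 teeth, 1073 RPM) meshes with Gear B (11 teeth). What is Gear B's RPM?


Gear ratio = 36:11 = 36:11
RPM_B = RPM_A × (teeth_A / teeth_B)
= 1073 × (36/11)
= 3511.6 RPM

3511.6 RPM


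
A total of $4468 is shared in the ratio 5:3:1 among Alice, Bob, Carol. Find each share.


Total parts = 5 + 3 + 1 = 9
Alice: 4468 × 5/9 = 2482.22
Bob: 4468 × 3/9 = 1489.33
Carol: 4468 × 1/9 = 496.44
= Alice: $2482.22, Bob: $1489.33, Carol: $496.44

Alice: $2482.22, Bob: $1489.33, Carol: $496.44


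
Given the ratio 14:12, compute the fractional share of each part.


Total parts = 14 + 12 = 26
First part: 14/26 = 7/13
Second part: 12/26 = 6/13
= 7/13 and 6/13

7/13 and 6/13


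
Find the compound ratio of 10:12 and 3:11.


Compound ratio = (10×3) : (12×11)
= 30:132
GCD = 6
= 5:22

5:22


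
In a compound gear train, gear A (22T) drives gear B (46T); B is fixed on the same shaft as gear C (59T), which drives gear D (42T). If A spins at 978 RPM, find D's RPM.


Stage 1: RPM_B = RPM_A × t_A/t_B = 978 × 22/46 = 21516/46 ≈ 467.74
B and C share a shaft → RPM_C = RPM_B
Stage 2: RPM_D = RPM_C × t_C/t_D = RPM_A × (t_A×t_C)/(t_B×t_D)
Overall ratio = (22×59)/(46×42) = 1298/1932
RPM_D = 978 × 1298/1932 = 1269444/1932
≈ 657.06 RPM

657.06 RPM


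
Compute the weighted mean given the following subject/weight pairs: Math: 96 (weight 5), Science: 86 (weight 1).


Numerator = 96×5 + 86×1
= 480 + 86
= 566
Total weight = 6
Weighted avg = 566/6
= 94.33

94.33


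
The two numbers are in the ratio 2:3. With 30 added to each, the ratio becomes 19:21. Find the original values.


Let A = 2k, B = 3k.
(2k + 30) / (3k + 30) = 19/21
Cross-multiply: 21(2k + 30) = 19(3k + 30)
42k + 630 = 57k + 570
42k - 57k = 570 - 630
-15k = -60
k = -60/-15 = 4
A = 2×4 = 8, B = 3×4 = 12
= A = 8, B = 12

A = 8, B = 12


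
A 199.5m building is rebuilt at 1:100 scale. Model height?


Model size = real / scale
= 199.5 / 100
= 1.9950 m

1.9950 m


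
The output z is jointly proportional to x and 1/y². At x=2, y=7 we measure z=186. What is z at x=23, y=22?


z = k·x/y²
Solve for k using the known point: k = z·y²/x = 186×49/2 = 9114/2 = 4557.0000
Now evaluate at x=23, y=22:
z = k × 23 / 484 = (9114 × 23) / (2 × 484) = 209622/968
≈ 216.5517

216.5517


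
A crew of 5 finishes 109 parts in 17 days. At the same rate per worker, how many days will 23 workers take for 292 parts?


Days ∝ work / workers, so d₂ = d₁ × (m₁/m₂) × (w₂/w₁)
Workers factor (inverse): 5/23 ≈ 0.2174
Work factor (direct): 292/109 ≈ 2.6789
d₂ = 17 × 5/23 × 292/109 = (17 × 5 × 292) / (23 × 109) = 24820/2507
≈ 9.90 days

9.90 days


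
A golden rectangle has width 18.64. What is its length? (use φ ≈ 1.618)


φ = (1 + √5) / 2 ≈ 1.618
Length = width × φ = 18.64 × 1.618 = 30.15952
≈ 30.16

30.16


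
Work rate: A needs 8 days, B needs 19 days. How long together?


Rate of A = 1/8 per day
Rate of B = 1/19 per day
Combined rate = 1/8 + 1/19 = 27/152 ≈ 0.1776 per day
Days = 1 / combined rate = 152/27
≈ 5.63 days

5.63 days


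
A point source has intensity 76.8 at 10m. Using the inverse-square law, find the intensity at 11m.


I₁d₁² = I₂d₂²
I₂ = I₁ × (d₁/d₂)²
= 76.8 × (10/11)²
= 76.8 × 100/121
= 7680/121
≈ 63.4711

63.4711


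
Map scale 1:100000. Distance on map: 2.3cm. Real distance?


Real distance = map distance × scale
= 2.3cm × 100000
= 230000 cm = 2300.0 m
= 2.300 km

2.300 km


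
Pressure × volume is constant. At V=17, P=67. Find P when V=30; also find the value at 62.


Inverse proportion: x × y = constant
k = 17 × 67 = 1139
At x=30: k/30 = 37.97
At x=62: k/62 = 18.37
= 37.97 and 18.37

37.97 and 18.37


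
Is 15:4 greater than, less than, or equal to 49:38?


15/4 = 3.7500
49/38 = 1.2895
3.7500 > 1.2895, so 15:4 is greater
= greater than

greater than


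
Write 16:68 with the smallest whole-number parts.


GCD(16, 68) = 4
16/4 : 68/4
= 4:17

4:17


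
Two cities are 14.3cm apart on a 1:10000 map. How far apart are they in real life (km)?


Real distance = map distance × scale
= 14.3cm × 10000
= 143000 cm = 1430.0 m
= 1.430 km

1.430 km


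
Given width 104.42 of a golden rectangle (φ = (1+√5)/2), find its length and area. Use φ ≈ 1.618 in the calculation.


φ = (1 + √5) / 2 ≈ 1.618
Length = width × φ = 104.42 × 1.618 = 168.95156
≈ 168.95
Area = width × length = 104.42 × 168.95156 = 17641.9218952 ≈ 17641.92
= Length: 168.95, Area: 17641.92

Length: 168.95, Area: 17641.92


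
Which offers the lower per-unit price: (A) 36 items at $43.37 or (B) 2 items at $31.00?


Deal A: $43.37/36 = $1.2047/unit
Deal B: $31.00/2 = $15.5000/unit
A is cheaper per unit
= Deal A

Deal A


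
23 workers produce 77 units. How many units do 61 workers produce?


Direct proportion: y/x = constant
k = 77/23 ≈ 3.3478
y₂ = k × 61 = 77 × 61 / 23 = 4697/23
≈ 204.22

204.22


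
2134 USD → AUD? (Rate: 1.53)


Amount × rate = 2134 × 1.53
= 3265.02 AUD

3265.02 AUD


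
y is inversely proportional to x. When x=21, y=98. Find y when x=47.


Inverse proportion: x × y = constant
k = 21 × 98 = 2058
y₂ = k / 47 = 2058 / 47
= 43.79

43.79


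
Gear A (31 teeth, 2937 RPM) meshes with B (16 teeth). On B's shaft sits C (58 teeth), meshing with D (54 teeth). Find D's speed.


Stage 1: RPM_B = RPM_A × t_A/t_B = 2937 × 31/16 = 91047/16 ≈ 5690.44
B and C share a shaft → RPM_C = RPM_B
Stage 2: RPM_D = RPM_C × t_C/t_D = RPM_A × (t_A×t_C)/(t_B×t_D)
Overall ratio = (31×58)/(16×54) = 1798/864
RPM_D = 2937 × 1798/864 = 5280726/864
≈ 6111.95 RPM

6111.95 RPM


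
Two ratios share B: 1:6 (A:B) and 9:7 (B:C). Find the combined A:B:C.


Match B: multiply A:B by 9 → 9:54
Multiply B:C by 6 → 54:42
Combined: 9:54:42
GCD = 3
= 3:18:14

3:18:14


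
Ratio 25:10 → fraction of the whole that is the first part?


Total parts = 25 + 10 = 35
First part: 25/35 = 5/7
= 5/7

5/7


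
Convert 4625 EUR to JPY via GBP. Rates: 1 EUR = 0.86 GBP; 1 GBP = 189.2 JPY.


Step 1: 4625 EUR × 0.86 = 3977.50 GBP
Step 2: 3977.50 GBP × 189.2 = 752543.00 JPY
Implied rate EUR→JPY = 0.86 × 189.2 = 162.7120
= 752543.00 JPY

752543.00 JPY


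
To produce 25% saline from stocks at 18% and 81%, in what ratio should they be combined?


Let x parts of 18% mix with y parts of 81%.
18x + 81y = 25(x + y)
18x + 81y = 25x + 25y
x(18 - 25) = y(25 - 81)
x/y = (81 - 25)/(25 - 18) = 56/7
Simplify: 8:1
= 8:1

8:1


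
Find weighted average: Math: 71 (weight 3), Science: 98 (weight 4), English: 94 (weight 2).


Numerator = 71×3 + 98×4 + 94×2
= 213 + 392 + 188
= 793
Total weight = 9
Weighted avg = 793/9
= 88.11

88.11


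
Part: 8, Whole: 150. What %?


Percentage = (part / whole) × 100
= (8 / 150) × 100
≈ 5.33%

5.33%


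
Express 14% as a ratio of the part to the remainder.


14% means 14 parts out of 100; remainder = 86
Part : remainder = 14:86
GCD = 2
= 7:43

7:43


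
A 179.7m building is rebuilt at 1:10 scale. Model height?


Model size = real / scale
= 179.7 / 10
= 17.9700 m

17.9700 m


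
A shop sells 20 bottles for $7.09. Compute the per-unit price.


Unit rate = total / quantity
= 7.09 / 20
= $0.35 per unit

$0.35 per unit


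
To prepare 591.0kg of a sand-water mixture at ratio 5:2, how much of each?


Total parts = 5 + 2 = 7
sand: 591.0 × 5/7 = 422.1kg
water: 591.0 × 2/7 = 168.9kg
= 422.1kg and 168.9kg

422.1kg and 168.9kg


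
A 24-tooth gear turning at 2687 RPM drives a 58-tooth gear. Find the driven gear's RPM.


Gear ratio = 24:58 = 12:29
RPM_B = RPM_A × (teeth_A / teeth_B)
= 2687 × (24/58)
= 1111.9 RPM

1111.9 RPM


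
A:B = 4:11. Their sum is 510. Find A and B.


Let A = 4k, B = 11k.
4k + 11k = 510
15k = 510 → k = 510/15 = 34
A = 4×34 = 136, B = 11×34 = 374
= A = 136, B = 374

A = 136, B = 374


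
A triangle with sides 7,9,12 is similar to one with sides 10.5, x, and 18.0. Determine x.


Scale factor = 10.5/7 = 1.5
Missing side = 9 × 1.5
= 13.5

13.5


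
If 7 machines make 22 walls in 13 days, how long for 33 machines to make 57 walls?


Days ∝ work / workers, so d₂ = d₁ × (m₁/m₂) × (w₂/w₁)
Workers factor (inverse): 7/33 ≈ 0.2121
Work factor (direct): 57/22 ≈ 2.5909
d₂ = 13 × 7/33 × 57/22 = (13 × 7 × 57) / (33 × 22) = 5187/726
≈ 7.14 days

7.14 days


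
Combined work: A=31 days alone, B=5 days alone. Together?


Rate of A = 1/31 per day
Rate of B = 1/5 per day
Combined rate = 1/31 + 1/5 = 36/155 ≈ 0.2323 per day
Days = 1 / combined rate = 155/36
≈ 4.31 days

4.31 days


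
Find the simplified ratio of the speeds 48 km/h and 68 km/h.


Ratio = 48:68
GCD = 4
Simplified = 12:17
Time ratio (same distance) = 17:12
Speed ratio = 12:17

12:17


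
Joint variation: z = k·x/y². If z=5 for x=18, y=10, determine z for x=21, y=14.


z = k·x/y²
Solve for k using the known point: k = z·y²/x = 5×100/18 = 500/18 ≈ 27.7778
Now evaluate at x=21, y=14:
z = k × 21 / 196 = (500 × 21) / (18 × 196) = 10500/3528
≈ 2.9762

2.9762


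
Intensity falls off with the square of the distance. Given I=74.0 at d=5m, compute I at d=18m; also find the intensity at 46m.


I₁d₁² = I₂d₂²
I at 18m = 74.0 × (5/18)² = 74.0 × 25/324 = 1850/324 ≈ 5.7099
I at 46m = 74.0 × (5/46)² = 74.0 × 25/2116 = 1850/2116 ≈ 0.8743
= 5.7099 and 0.8743

5.7099 and 0.8743


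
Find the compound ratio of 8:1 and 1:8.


Compound ratio = (8×1) : (1×8)
= 8:8
GCD = 8
= 1:1

1:1


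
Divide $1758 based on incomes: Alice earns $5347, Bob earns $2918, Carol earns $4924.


Total income = 5347 + 2918 + 4924 = $13189
Alice: $1758 × 5347/13189 = $712.72
Bob: $1758 × 2918/13189 = $388.95
Carol: $1758 × 4924/13189 = $656.33
= Alice: $712.72, Bob: $388.95, Carol: $656.33

Alice: $712.72, Bob: $388.95, Carol: $656.33


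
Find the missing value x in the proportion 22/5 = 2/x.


Cross multiply: 22 × x = 5 × 2
22x = 10
x = 10 / 22
= 0.45

0.45


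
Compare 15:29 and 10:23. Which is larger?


15/29 = 0.5172
10/23 = 0.4348
0.5172 > 0.4348, so 15:29 is greater
= 15:29

15:29


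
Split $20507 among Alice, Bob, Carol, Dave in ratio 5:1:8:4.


Total parts = 5 + 1 + 8 + 4 = 18
Alice: 20507 × 5/18 = 5696.39
Bob: 20507 × 1/18 = 1139.28
Carol: 20507 × 8/18 = 9114.22
Dave: 20507 × 4/18 = 4557.11
= Alice: $5696.39, Bob: $1139.28, Carol: $9114.22, Dave: $4557.11

Alice: $5696.39, Bob: $1139.28, Carol: $9114.22, Dave: $4557.11


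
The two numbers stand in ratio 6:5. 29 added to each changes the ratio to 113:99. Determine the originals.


Let A = 6k, B = 5k.
(6k + 29) / (5k + 29) = 113/99
Cross-multiply: 99(6k + 29) = 113(5k + 29)
594k + 2871 = 565k + 3277
594k - 565k = 3277 - 2871
29k = 406
k = 406/29 = 14
A = 6×14 = 84, B = 5×14 = 70
= A = 84, B = 70

A = 84, B = 70


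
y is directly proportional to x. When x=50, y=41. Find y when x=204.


Direct proportion: y/x = constant
k = 41/50 = 0.8200
y₂ = k × 204 = 41 × 204 / 50 = 8364/50
= 167.28

167.28


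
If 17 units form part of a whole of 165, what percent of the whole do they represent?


Percentage = (part / whole) × 100
= (17 / 165) × 100
≈ 10.30%

10.30%


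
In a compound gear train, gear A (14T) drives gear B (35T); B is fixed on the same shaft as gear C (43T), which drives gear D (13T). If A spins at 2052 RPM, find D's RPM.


Stage 1: RPM_B = RPM_A × t_A/t_B = 2052 × 14/35 = 28728/35 = 820.80
B and C share a shaft → RPM_C = RPM_B
Stage 2: RPM_D = RPM_C × t_C/t_D = RPM_A × (t_A×t_C)/(t_B×t_D)
Overall ratio = (14×43)/(35×13) = 602/455
RPM_D = 2052 × 602/455 = 1235304/455
≈ 2714.95 RPM

2714.95 RPM


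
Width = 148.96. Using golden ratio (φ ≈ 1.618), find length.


φ = (1 + √5) / 2 ≈ 1.618
Length = width × φ = 148.96 × 1.618 = 241.01728
≈ 241.02

241.02


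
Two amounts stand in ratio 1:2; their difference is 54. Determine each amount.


Let A = 1k, B = 2k.
2k - 1k = 54
1k = 54 → k = 54/1 = 54
A = 1×54 = 54, B = 2×54 = 108
= A = 54, B = 108

A = 54, B = 108


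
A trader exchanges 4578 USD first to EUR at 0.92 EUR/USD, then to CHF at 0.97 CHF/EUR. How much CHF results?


Step 1: 4578 USD × 0.92 = 4211.76 EUR
Step 2: 4211.76 EUR × 0.97 = 4085.41 CHF
Implied rate USD→CHF = 0.92 × 0.97 = 0.8924
= 4085.41 CHF

4085.41 CHF


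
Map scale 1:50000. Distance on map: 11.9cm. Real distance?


Real distance = map distance × scale
= 11.9cm × 50000
= 595000 cm = 5950.0 m
= 5.950 km

5.950 km


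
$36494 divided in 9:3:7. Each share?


Total parts = 9 + 3 + 7 = 19
Part 1: 36494 × 9/19 = 17286.63
Part 2: 36494 × 3/19 = 5762.21
Part 3: 36494 × 7/19 = 13445.16
= Part 1: $17286.63, Part 2: $5762.21, Part 3: $13445.16

Part 1: $17286.63, Part 2: $5762.21, Part 3: $13445.16


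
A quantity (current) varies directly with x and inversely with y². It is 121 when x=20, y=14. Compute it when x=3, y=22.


z = k·x/y²
Solve for k using the known point: k = z·y²/x = 121×196/20 = 23716/20 = 1185.8000
Now evaluate at x=3, y=22:
z = k × 3 / 484 = (23716 × 3) / (20 × 484) = 71148/9680
= 7.3500

7.3500


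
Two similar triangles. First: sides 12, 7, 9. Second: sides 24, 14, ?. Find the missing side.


Scale factor = 24/12 = 2
Missing side = 9 × 2
= 18.0

18.0


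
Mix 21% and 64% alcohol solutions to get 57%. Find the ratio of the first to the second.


Let x parts of 21% mix with y parts of 64%.
21x + 64y = 57(x + y)
21x + 64y = 57x + 57y
x(21 - 57) = y(57 - 64)
x/y = (64 - 57)/(57 - 21) = 7/36
Simplify: 7:36
= 7:36

7:36


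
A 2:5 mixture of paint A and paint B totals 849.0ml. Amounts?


Total parts = 2 + 5 = 7
paint A: 849.0 × 2/7 = 242.6ml
paint B: 849.0 × 5/7 = 606.4ml
= 242.6ml and 606.4ml

242.6ml and 606.4ml


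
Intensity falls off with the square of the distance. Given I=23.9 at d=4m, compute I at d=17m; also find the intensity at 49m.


I₁d₁² = I₂d₂²
I at 17m = 23.9 × (4/17)² = 23.9 × 16/289 = 382.4/289 ≈ 1.3232
I at 49m = 23.9 × (4/49)² = 23.9 × 16/2401 = 382.4/2401 ≈ 0.1593
= 1.3232 and 0.1593

1.3232 and 0.1593


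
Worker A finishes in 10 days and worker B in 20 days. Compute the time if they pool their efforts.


Rate of A = 1/10 per day
Rate of B = 1/20 per day
Combined rate = 1/10 + 1/20 = 30/200 = 0.1500 per day
Days = 1 / combined rate = 200/30
≈ 6.67 days

6.67 days


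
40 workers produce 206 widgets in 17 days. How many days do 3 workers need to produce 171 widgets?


Days ∝ work / workers, so d₂ = d₁ × (m₁/m₂) × (w₂/w₁)
Workers factor (inverse): 40/3 ≈ 13.3333
Work factor (direct): 171/206 ≈ 0.8301
d₂ = 17 × 40/3 × 171/206 = (17 × 40 × 171) / (3 × 206) = 116280/618
≈ 188.16 days

188.16 days


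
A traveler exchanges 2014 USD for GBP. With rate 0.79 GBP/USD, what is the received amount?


Amount × rate = 2014 × 0.79
= 1591.06 GBP

1591.06 GBP


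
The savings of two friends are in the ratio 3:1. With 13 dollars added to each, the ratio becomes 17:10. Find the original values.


Let A = 3k, B = 1k.
(3k + 13) / (1k + 13) = 17/10
Cross-multiply: 10(3k + 13) = 17(1k + 13)
30k + 130 = 17k + 221
30k - 17k = 221 - 130
13k = 91
k = 91/13 = 7
A = 3×7 = 21, B = 1×7 = 7
= A = 21, B = 7

A = 21, B = 7


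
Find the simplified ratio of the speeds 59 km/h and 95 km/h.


Ratio = 59:95
GCD = 1
Simplified = 59:95
Time ratio (same distance) = 95:59
Speed ratio = 59:95

59:95


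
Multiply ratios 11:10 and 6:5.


Compound ratio = (11×6) : (10×5)
= 66:50
GCD = 2
= 33:25

33:25


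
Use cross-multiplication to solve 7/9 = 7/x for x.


Cross multiply: 7 × x = 9 × 7
7x = 63
x = 63 / 7
= 9.00

9.00


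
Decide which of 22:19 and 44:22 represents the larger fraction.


22/19 = 1.1579
44/22 = 2.0000
1.1579 < 2.0000, so 22:19 is less
= 44:22

44:22


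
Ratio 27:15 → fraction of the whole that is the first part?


Total parts = 27 + 15 = 42
First part: 27/42 = 9/14
= 9/14

9/14


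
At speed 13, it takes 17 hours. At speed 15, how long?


Inverse proportion: x × y = constant
k = 13 × 17 = 221
y₂ = k / 15 = 221 / 15
= 14.73

14.73


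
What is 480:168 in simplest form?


GCD(480, 168) = 24
480/24 : 168/24
= 20:7

20:7


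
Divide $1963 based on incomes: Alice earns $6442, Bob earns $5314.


Total income = 6442 + 5314 = $11756
Alice: $1963 × 6442/11756 = $1075.68
Bob: $1963 × 5314/11756 = $887.32
= Alice: $1075.68, Bob: $887.32

Alice: $1075.68, Bob: $887.32


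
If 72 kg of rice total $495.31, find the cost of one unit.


Unit rate = total / quantity
= 495.31 / 72
= $6.88 per unit

$6.88 per unit


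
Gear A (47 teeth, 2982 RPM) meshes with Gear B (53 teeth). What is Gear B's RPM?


Gear ratio = 47:53 = 47:53
RPM_B = RPM_A × (teeth_A / teeth_B)
= 2982 × (47/53)
= 2644.4 RPM

2644.4 RPM


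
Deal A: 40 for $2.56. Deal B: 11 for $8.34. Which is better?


Deal A: $2.56/40 = $0.0640/unit
Deal B: $8.34/11 = $0.7582/unit
A is cheaper per unit
= Deal A

Deal A


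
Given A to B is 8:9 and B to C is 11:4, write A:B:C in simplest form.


Match B: multiply A:B by 11 → 88:99
Multiply B:C by 9 → 99:36
Combined: 88:99:36
GCD = 1
= 88:99:36

88:99:36


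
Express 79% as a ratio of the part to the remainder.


79% means 79 parts out of 100; remainder = 21
Part : remainder = 79:21
GCD = 1
= 79:21

79:21


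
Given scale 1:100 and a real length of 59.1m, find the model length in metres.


Model size = real / scale
= 59.1 / 100
= 0.5910 m

0.5910 m


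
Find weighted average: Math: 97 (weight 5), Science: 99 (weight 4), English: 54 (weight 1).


Numerator = 97×5 + 99×4 + 54×1
= 485 + 396 + 54
= 935
Total weight = 10
Weighted avg = 935/10
= 93.50

93.50


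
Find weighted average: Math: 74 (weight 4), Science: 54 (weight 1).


Numerator = 74×4 + 54×1
= 296 + 54
= 350
Total weight = 5
Weighted avg = 350/5
= 70.00

70.00


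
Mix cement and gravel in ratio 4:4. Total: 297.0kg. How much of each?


Total parts = 4 + 4 = 8
cement: 297.0 × 4/8 = 148.5kg
gravel: 297.0 × 4/8 = 148.5kg
= 148.5kg and 148.5kg

148.5kg and 148.5kg


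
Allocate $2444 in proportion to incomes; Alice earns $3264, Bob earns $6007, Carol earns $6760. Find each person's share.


Total income = 3264 + 6007 + 6760 = $16031
Alice: $2444 × 3264/16031 = $497.61
Bob: $2444 × 6007/16031 = $915.79
Carol: $2444 × 6760/16031 = $1030.59
= Alice: $497.61, Bob: $915.79, Carol: $1030.59

Alice: $497.61, Bob: $915.79, Carol: $1030.59


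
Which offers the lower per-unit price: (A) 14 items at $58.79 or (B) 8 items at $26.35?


Deal A: $58.79/14 = $4.1993/unit
Deal B: $26.35/8 = $3.2938/unit
B is cheaper per unit
= Deal B

Deal B


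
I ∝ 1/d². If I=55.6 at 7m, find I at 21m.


I₁d₁² = I₂d₂²
I₂ = I₁ × (d₁/d₂)²
= 55.6 × (7/21)²
= 55.6 × 49/441
= 2724.4/441
≈ 6.1778

6.1778


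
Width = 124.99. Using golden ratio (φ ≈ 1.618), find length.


φ = (1 + √5) / 2 ≈ 1.618
Length = width × φ = 124.99 × 1.618 = 202.23382
≈ 202.23

202.23


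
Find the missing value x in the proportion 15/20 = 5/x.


Cross multiply: 15 × x = 20 × 5
15x = 100
x = 100 / 15
= 6.67

6.67


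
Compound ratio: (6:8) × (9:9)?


Compound ratio = (6×9) : (8×9)
= 54:72
GCD = 18
= 3:4

3:4


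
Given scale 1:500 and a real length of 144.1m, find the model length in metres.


Model size = real / scale
= 144.1 / 500
= 0.2882 m

0.2882 m


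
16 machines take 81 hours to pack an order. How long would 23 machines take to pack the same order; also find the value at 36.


Inverse proportion: x × y = constant
k = 16 × 81 = 1296
At x=23: k/23 = 56.35
At x=36: k/36 = 36.00
= 56.35 and 36.00

56.35 and 36.00


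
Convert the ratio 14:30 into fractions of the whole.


Total parts = 14 + 30 = 44
First part: 14/44 = 7/22
Second part: 30/44 = 15/22
= 7/22 and 15/22

7/22 and 15/22


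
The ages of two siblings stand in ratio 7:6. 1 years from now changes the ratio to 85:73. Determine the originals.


Let A = 7k, B = 6k.
(7k + 1) / (6k + 1) = 85/73
Cross-multiply: 73(7k + 1) = 85(6k + 1)
511k + 73 = 510k + 85
511k - 510k = 85 - 73
1k = 12
k = 12/1 = 12
A = 7×12 = 84, B = 6×12 = 72
= A = 84, B = 72

A = 84, B = 72


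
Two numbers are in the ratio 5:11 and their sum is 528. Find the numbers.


Let A = 5k, B = 11k.
5k + 11k = 528
16k = 528 → k = 528/16 = 33
A = 5×33 = 165, B = 11×33 = 363
= A = 165, B = 363

A = 165, B = 363


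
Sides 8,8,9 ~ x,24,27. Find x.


Scale factor = 24/8 = 3
Missing side = 8 × 3
= 24.0

24.0


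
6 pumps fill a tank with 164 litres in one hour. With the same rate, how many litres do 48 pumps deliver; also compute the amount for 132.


Direct proportion: y/x = constant
k = 164/6 ≈ 27.3333
y at x=48: k × 48 = 164 × 48 / 6 = 7872/6 = 1312.00
y at x=132: k × 132 = 164 × 132 / 6 = 21648/6 = 3608.00
= 1312.00 and 3608.00

1312.00 and 3608.00


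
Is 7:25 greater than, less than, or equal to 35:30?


7/25 = 0.2800
35/30 = 1.1667
0.2800 < 1.1667, so 7:25 is less
= less than

less than


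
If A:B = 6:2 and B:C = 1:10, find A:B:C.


Match B: multiply A:B by 1 → 6:2
Multiply B:C by 2 → 2:20
Combined: 6:2:20
GCD = 2
= 3:1:10

3:1:10


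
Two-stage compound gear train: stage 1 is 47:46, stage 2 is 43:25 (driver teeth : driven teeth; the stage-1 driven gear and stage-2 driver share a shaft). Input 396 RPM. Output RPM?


Stage 1: RPM_B = RPM_A × t_A/t_B = 396 × 47/46 = 18612/46 ≈ 404.61
B and C share a shaft → RPM_C = RPM_B
Stage 2: RPM_D = RPM_C × t_C/t_D = RPM_A × (t_A×t_C)/(t_B×t_D)
Overall ratio = (47×43)/(46×25) = 2021/1150
RPM_D = 396 × 2021/1150 = 800316/1150
≈ 695.93 RPM

695.93 RPM


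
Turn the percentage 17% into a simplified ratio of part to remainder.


17% means 17 parts out of 100; remainder = 83
Part : remainder = 17:83
GCD = 1
= 17:83

17:83


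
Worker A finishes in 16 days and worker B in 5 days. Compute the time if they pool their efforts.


Rate of A = 1/16 per day
Rate of B = 1/5 per day
Combined rate = 1/16 + 1/5 = 21/80 = 0.2625 per day
Days = 1 / combined rate = 80/21
≈ 3.81 days

3.81 days


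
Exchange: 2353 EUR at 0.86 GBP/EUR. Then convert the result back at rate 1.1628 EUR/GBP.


Amount × rate = 2353 × 0.86 = 2023.58 GBP
Round-trip: 2023.58 × 1.1628 = 2353.02 EUR
= 2023.58 GBP, then 2353.02 EUR

2023.58 GBP, then 2353.02 EUR


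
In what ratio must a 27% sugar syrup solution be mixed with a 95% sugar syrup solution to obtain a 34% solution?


Let x parts of 27% mix with y parts of 95%.
27x + 95y = 34(x + y)
27x + 95y = 34x + 34y
x(27 - 34) = y(34 - 95)
x/y = (95 - 34)/(34 - 27) = 61/7
Simplify: 61:7
= 61:7

61:7


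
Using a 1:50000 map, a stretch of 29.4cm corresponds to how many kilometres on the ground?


Real distance = map distance × scale
= 29.4cm × 50000
= 1470000 cm = 14700.0 m
= 14.700 km

14.700 km


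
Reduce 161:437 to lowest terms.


GCD(161, 437) = 23
161/23 : 437/23
= 7:19

7:19


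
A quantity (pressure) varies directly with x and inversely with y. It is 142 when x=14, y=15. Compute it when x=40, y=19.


z = k·x/y
Solve for k using the known point: k = z·y/x = 142×15/14 = 2130/14 ≈ 152.1429
Now evaluate at x=40, y=19:
z = k × 40 / 19 = (2130 × 40) / (14 × 19) = 85200/266
≈ 320.3008

320.3008


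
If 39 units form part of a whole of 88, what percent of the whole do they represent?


Percentage = (part / whole) × 100
= (39 / 88) × 100
≈ 44.32%

44.32%


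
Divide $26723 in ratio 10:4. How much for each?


Total parts = 10 + 4 = 14
Part 1: 26723 × 10/14 = 19087.86
Part 2: 26723 × 4/14 = 7635.14
= Part 1: $19087.86, Part 2: $7635.14

Part 1: $19087.86, Part 2: $7635.14


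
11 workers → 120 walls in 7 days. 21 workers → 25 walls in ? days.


Days ∝ work / workers, so d₂ = d₁ × (m₁/m₂) × (w₂/w₁)
Workers factor (inverse): 11/21 ≈ 0.5238
Work factor (direct): 25/120 ≈ 0.2083
d₂ = 7 × 11/21 × 25/120 = (7 × 11 × 25) / (21 × 120) = 1925/2520
≈ 0.76 days

0.76 days


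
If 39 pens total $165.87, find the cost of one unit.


Unit rate = total / quantity
= 165.87 / 39
= $4.25 per unit

$4.25 per unit


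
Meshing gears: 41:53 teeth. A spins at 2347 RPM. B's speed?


Gear ratio = 41:53 = 41:53
RPM_B = RPM_A × (teeth_A / teeth_B)
= 2347 × (41/53)
= 1815.6 RPM

1815.6 RPM


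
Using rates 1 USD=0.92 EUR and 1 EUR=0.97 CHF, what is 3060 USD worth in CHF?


Step 1: 3060 USD × 0.92 = 2815.20 EUR
Step 2: 2815.20 EUR × 0.97 = 2730.74 CHF
Implied rate USD→CHF = 0.92 × 0.97 = 0.8924
= 2730.74 CHF

2730.74 CHF


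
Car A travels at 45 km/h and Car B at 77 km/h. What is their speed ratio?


Ratio = 45:77
GCD = 1
Simplified = 45:77
Time ratio (same distance) = 77:45
Speed ratio = 45:77

45:77


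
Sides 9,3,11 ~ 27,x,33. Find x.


Scale factor = 27/9 = 3
Missing side = 3 × 3
= 9.0

9.0


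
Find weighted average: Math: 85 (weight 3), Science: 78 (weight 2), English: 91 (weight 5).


Numerator = 85×3 + 78×2 + 91×5
= 255 + 156 + 455
= 866
Total weight = 10
Weighted avg = 866/10
= 86.60

86.60


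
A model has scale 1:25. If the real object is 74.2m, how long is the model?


Model size = real / scale
= 74.2 / 25
= 2.9680 m

2.9680 m


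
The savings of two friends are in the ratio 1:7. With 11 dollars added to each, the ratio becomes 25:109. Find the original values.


Let A = 1k, B = 7k.
(1k + 11) / (7k + 11) = 25/109
Cross-multiply: 109(1k + 11) = 25(7k + 11)
109k + 1199 = 175k + 275
109k - 175k = 275 - 1199
-66k = -924
k = -924/-66 = 14
A = 1×14 = 14, B = 7×14 = 98
= A = 14, B = 98

A = 14, B = 98


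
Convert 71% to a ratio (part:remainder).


71% means 71 parts out of 100; remainder = 29
Part : remainder = 71:29
GCD = 1
= 71:29

71:29


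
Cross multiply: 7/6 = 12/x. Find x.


Cross multiply: 7 × x = 6 × 12
7x = 72
x = 72 / 7
= 10.29

10.29


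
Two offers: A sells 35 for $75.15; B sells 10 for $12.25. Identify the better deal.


Deal A: $75.15/35 = $2.1471/unit
Deal B: $12.25/10 = $1.2250/unit
B is cheaper per unit
= Deal B

Deal B


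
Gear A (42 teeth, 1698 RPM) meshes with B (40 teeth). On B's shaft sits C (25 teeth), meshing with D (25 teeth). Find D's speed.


Stage 1: RPM_B = RPM_A × t_A/t_B = 1698 × 42/40 = 71316/40 = 1782.90
B and C share a shaft → RPM_C = RPM_B
Stage 2: RPM_D = RPM_C × t_C/t_D = RPM_A × (t_A×t_C)/(t_B×t_D)
Overall ratio = (42×25)/(40×25) = 1050/1000
RPM_D = 1698 × 1050/1000 = 1782900/1000
= 1782.90 RPM

1782.90 RPM


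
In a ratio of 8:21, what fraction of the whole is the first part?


Total parts = 8 + 21 = 29
First part: 8/29 = 8/29
= 8/29

8/29


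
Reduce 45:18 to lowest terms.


GCD(45, 18) = 9
45/9 : 18/9
= 5:2

5:2


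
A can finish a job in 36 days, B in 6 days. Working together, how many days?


Rate of A = 1/36 per day
Rate of B = 1/6 per day
Combined rate = 1/36 + 1/6 = 42/216 ≈ 0.1944 per day
Days = 1 / combined rate = 216/42
≈ 5.14 days

5.14 days


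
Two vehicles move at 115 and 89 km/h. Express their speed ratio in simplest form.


Ratio = 115:89
GCD = 1
Simplified = 115:89
Time ratio (same distance) = 89:115
Speed ratio = 115:89

115:89


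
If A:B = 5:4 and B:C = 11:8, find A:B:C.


Match B: multiply A:B by 11 → 55:44
Multiply B:C by 4 → 44:32
Combined: 55:44:32
GCD = 1
= 55:44:32

55:44:32


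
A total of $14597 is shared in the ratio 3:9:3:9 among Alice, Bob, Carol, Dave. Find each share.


Total parts = 3 + 9 + 3 + 9 = 24
Alice: 14597 × 3/24 = 1824.63
Bob: 14597 × 9/24 = 5473.88
Carol: 14597 × 3/24 = 1824.63
Dave: 14597 × 9/24 = 5473.88
= Alice: $1824.63, Bob: $5473.88, Carol: $1824.63, Dave: $5473.88

Alice: $1824.63, Bob: $5473.88, Carol: $1824.63, Dave: $5473.88


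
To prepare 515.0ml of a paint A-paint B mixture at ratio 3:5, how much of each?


Total parts = 3 + 5 = 8
paint A: 515.0 × 3/8 = 193.1ml
paint B: 515.0 × 5/8 = 321.9ml
= 193.1ml and 321.9ml

193.1ml and 321.9ml


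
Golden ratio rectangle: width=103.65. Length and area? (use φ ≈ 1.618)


φ = (1 + √5) / 2 ≈ 1.618
Length = width × φ = 103.65 × 1.618 = 167.7057
≈ 167.71
Area = width × length = 103.65 × 167.7057 = 17382.695805 ≈ 17382.70
= Length: 167.71, Area: 17382.70

Length: 167.71, Area: 17382.70


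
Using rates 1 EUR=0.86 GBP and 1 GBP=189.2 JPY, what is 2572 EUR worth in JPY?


Step 1: 2572 EUR × 0.86 = 2211.92 GBP
Step 2: 2211.92 GBP × 189.2 = 418495.26 JPY
Implied rate EUR→JPY = 0.86 × 189.2 = 162.7120
= 418495.26 JPY

418495.26 JPY


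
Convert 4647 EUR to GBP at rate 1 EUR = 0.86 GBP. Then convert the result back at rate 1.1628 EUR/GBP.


Amount × rate = 4647 × 0.86 = 3996.42 GBP
Round-trip: 3996.42 × 1.1628 = 4647.04 EUR
= 3996.42 GBP, then 4647.04 EUR

3996.42 GBP, then 4647.04 EUR


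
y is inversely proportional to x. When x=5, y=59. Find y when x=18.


Inverse proportion: x × y = constant
k = 5 × 59 = 295
y₂ = k / 18 = 295 / 18
= 16.39

16.39


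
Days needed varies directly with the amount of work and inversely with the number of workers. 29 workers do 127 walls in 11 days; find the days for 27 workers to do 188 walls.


Days ∝ work / workers, so d₂ = d₁ × (m₁/m₂) × (w₂/w₁)
Workers factor (inverse): 29/27 ≈ 1.0741
Work factor (direct): 188/127 ≈ 1.4803
d₂ = 11 × 29/27 × 188/127 = (11 × 29 × 188) / (27 × 127) = 59972/3429
≈ 17.49 days

17.49 days


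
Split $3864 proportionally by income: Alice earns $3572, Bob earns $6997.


Total income = 3572 + 6997 = $10569
Alice: $3864 × 3572/10569 = $1305.91
Bob: $3864 × 6997/10569 = $2558.09
= Alice: $1305.91, Bob: $2558.09

Alice: $1305.91, Bob: $2558.09


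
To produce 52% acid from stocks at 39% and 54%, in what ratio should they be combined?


Let x parts of 39% mix with y parts of 54%.
39x + 54y = 52(x + y)
39x + 54y = 52x + 52y
x(39 - 52) = y(52 - 54)
x/y = (54 - 52)/(52 - 39) = 2/13
Simplify: 2:13
= 2:13

2:13


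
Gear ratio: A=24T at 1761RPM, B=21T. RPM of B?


Gear ratio = 24:21 = 8:7
RPM_B = RPM_A × (teeth_A / teeth_B)
= 1761 × (24/21)
= 2012.6 RPM

2012.6 RPM


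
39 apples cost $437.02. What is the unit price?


Unit rate = total / quantity
= 437.02 / 39
= $11.21 per unit

$11.21 per unit


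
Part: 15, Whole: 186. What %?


Percentage = (part / whole) × 100
= (15 / 186) × 100
≈ 8.06%

8.06%


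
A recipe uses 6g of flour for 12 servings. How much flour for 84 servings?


Direct proportion: y/x = constant
k = 6/12 = 0.5000
y₂ = k × 84 = 6 × 84 / 12 = 504/12
= 42.00

42.00


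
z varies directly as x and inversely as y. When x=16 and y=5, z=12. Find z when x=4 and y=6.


z = k·x/y
Solve for k using the known point: k = z·y/x = 12×5/16 = 60/16 = 3.7500
Now evaluate at x=4, y=6:
z = k × 4 / 6 = (60 × 4) / (16 × 6) = 240/96
= 2.5000

2.5000


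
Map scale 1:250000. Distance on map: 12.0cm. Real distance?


Real distance = map distance × scale
= 12.0cm × 250000
= 3000000 cm = 30000.0 m
= 30.000 km

30.000 km


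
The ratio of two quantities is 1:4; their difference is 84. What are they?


Let A = 1k, B = 4k.
4k - 1k = 84
3k = 84 → k = 84/3 = 28
A = 1×28 = 28, B = 4×28 = 112
= A = 28, B = 112

A = 28, B = 112


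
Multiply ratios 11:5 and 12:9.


Compound ratio = (11×12) : (5×9)
= 132:45
GCD = 3
= 44:15

44:15


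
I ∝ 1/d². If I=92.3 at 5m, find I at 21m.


I₁d₁² = I₂d₂²
I₂ = I₁ × (d₁/d₂)²
= 92.3 × (5/21)²
= 92.3 × 25/441
= 2307.5/441
≈ 5.2324

5.2324


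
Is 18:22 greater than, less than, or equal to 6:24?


18/22 = 0.8182
6/24 = 0.2500
0.8182 > 0.2500, so 18:22 is greater
= greater than

greater than


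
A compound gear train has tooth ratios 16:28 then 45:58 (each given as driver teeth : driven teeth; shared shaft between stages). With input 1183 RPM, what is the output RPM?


Stage 1: RPM_B = RPM_A × t_A/t_B = 1183 × 16/28 = 18928/28 = 676.00
B and C share a shaft → RPM_C = RPM_B
Stage 2: RPM_D = RPM_C × t_C/t_D = RPM_A × (t_A×t_C)/(t_B×t_D)
Overall ratio = (16×45)/(28×58) = 720/1624
RPM_D = 1183 × 720/1624 = 851760/1624
≈ 524.48 RPM

524.48 RPM


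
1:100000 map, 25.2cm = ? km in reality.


Real distance = map distance × scale
= 25.2cm × 100000
= 2520000 cm = 25200.0 m
= 25.200 km

25.200 km


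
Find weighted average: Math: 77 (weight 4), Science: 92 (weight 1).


Numerator = 77×4 + 92×1
= 308 + 92
= 400
Total weight = 5
Weighted avg = 400/5
= 80.00

80.00


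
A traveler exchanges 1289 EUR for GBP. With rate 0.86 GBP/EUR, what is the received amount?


Amount × rate = 1289 × 0.86
= 1108.54 GBP

1108.54 GBP


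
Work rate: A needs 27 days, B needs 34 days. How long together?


Rate of A = 1/27 per day
Rate of B = 1/34 per day
Combined rate = 1/27 + 1/34 = 61/918 ≈ 0.0664 per day
Days = 1 / combined rate = 918/61
≈ 15.05 days

15.05 days


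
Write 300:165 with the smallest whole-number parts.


GCD(300, 165) = 15
300/15 : 165/15
= 20:11

20:11


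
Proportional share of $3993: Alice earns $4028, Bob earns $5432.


Total income = 4028 + 5432 = $9460
Alice: $3993 × 4028/9460 = $1700.19
Bob: $3993 × 5432/9460 = $2292.81
= Alice: $1700.19, Bob: $2292.81

Alice: $1700.19, Bob: $2292.81


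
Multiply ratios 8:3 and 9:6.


Compound ratio = (8×9) : (3×6)
= 72:18
GCD = 18
= 4:1

4:1


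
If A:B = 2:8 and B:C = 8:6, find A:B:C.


Match B: multiply A:B by 8 → 16:64
Multiply B:C by 8 → 64:48
Combined: 16:64:48
GCD = 16
= 1:4:3

1:4:3


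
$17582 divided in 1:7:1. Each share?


Total parts = 1 + 7 + 1 = 9
Part 1: 17582 × 1/9 = 1953.56
Part 2: 17582 × 7/9 = 13674.89
Part 3: 17582 × 1/9 = 1953.56
= Part 1: $1953.56, Part 2: $13674.89, Part 3: $1953.56

Part 1: $1953.56, Part 2: $13674.89, Part 3: $1953.56


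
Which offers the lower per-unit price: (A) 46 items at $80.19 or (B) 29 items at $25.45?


Deal A: $80.19/46 = $1.7433/unit
Deal B: $25.45/29 = $0.8776/unit
B is cheaper per unit
= Deal B

Deal B


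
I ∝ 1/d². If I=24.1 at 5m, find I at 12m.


I₁d₁² = I₂d₂²
I₂ = I₁ × (d₁/d₂)²
= 24.1 × (5/12)²
= 24.1 × 25/144
= 602.5/144
≈ 4.1840

4.1840


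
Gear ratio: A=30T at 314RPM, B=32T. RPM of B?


Gear ratio = 30:32 = 15:16
RPM_B = RPM_A × (teeth_A / teeth_B)
= 314 × (30/32)
= 294.4 RPM

294.4 RPM


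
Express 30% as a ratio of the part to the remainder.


30% means 30 parts out of 100; remainder = 70
Part : remainder = 30:70
GCD = 10
= 3:7

3:7


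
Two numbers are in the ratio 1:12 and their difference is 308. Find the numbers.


Let A = 1k, B = 12k.
12k - 1k = 308
11k = 308 → k = 308/11 = 28
A = 1×28 = 28, B = 12×28 = 336
= A = 28, B = 336

A = 28, B = 336


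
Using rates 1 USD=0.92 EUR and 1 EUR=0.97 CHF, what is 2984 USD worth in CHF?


Step 1: 2984 USD × 0.92 = 2745.28 EUR
Step 2: 2745.28 EUR × 0.97 = 2662.92 CHF
Implied rate USD→CHF = 0.92 × 0.97 = 0.8924
= 2662.92 CHF

2662.92 CHF


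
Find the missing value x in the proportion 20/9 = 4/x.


Cross multiply: 20 × x = 9 × 4
20x = 36
x = 36 / 20
= 1.80

1.80


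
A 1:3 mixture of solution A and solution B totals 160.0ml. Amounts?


Total parts = 1 + 3 = 4
solution A: 160.0 × 1/4 = 40.0ml
solution B: 160.0 × 3/4 = 120.0ml
= 40.0ml and 120.0ml

40.0ml and 120.0ml


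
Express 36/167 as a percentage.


Percentage = (part / whole) × 100
= (36 / 167) × 100
≈ 21.56%

21.56%


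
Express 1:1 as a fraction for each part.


Total parts = 1 + 1 = 2
First part: 1/2 = 1/2
Second part: 1/2 = 1/2
= 1/2 and 1/2

1/2 and 1/2


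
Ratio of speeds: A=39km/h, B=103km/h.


Ratio = 39:103
GCD = 1
Simplified = 39:103
Time ratio (same distance) = 103:39
Speed ratio = 39:103

39:103


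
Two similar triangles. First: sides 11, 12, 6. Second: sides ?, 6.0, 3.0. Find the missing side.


Scale factor = 6.0/12 = 0.5
Missing side = 11 × 0.5
= 5.5

5.5


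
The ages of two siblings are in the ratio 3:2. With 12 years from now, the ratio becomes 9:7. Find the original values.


Let A = 3k, B = 2k.
(3k + 12) / (2k + 12) = 9/7
Cross-multiply: 7(3k + 12) = 9(2k + 12)
21k + 84 = 18k + 108
21k - 18k = 108 - 84
3k = 24
k = 24/3 = 8
A = 3×8 = 24, B = 2×8 = 16
= A = 24, B = 16

A = 24, B = 16
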